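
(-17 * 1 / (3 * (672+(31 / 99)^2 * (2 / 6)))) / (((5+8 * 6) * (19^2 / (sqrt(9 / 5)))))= -0.00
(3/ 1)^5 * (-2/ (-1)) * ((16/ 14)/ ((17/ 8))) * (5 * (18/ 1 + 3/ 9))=2851200/ 119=23959.66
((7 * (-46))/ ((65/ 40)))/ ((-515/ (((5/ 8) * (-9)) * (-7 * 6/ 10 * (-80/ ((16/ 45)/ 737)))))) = -2018355570/ 1339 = -1507360.40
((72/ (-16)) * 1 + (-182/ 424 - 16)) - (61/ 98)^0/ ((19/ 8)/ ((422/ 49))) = -4846559/ 197372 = -24.56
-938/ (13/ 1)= -938/ 13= -72.15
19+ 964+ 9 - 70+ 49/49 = 923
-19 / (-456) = 1 / 24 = 0.04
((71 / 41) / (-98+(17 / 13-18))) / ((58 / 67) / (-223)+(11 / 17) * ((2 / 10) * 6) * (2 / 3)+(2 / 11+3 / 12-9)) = 726431420 / 387514996029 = 0.00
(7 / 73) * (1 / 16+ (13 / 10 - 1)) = 203 / 5840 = 0.03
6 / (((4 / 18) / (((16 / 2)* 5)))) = 1080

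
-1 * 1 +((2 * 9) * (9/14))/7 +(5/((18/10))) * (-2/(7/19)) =-6362/441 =-14.43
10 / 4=5 / 2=2.50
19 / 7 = 2.71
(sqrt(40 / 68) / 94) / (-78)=-sqrt(170) / 124644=-0.00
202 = 202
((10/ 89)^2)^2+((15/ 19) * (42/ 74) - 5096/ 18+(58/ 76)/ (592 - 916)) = -8079095537873561/ 28581851434104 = -282.67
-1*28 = -28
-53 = -53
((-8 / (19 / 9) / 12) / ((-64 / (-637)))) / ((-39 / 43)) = 2107 / 608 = 3.47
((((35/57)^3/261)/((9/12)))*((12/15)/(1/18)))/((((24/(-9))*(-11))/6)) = 68600/19692189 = 0.00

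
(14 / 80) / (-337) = -7 / 13480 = -0.00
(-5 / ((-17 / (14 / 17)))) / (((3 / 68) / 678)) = 63280 / 17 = 3722.35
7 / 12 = 0.58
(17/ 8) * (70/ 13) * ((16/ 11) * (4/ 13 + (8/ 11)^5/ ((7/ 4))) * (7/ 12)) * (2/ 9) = 7393903160/ 8083632843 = 0.91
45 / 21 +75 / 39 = 370 / 91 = 4.07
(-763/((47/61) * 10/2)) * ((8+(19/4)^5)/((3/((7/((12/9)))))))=-809384492091/962560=-840866.54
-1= -1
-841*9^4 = -5517801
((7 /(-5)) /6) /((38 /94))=-329 /570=-0.58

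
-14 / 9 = -1.56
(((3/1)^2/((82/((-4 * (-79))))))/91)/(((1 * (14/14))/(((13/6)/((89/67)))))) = 15879/25543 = 0.62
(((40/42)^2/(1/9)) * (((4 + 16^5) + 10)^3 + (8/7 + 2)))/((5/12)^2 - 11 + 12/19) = -8832654839039996587276800/9567299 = -923213002859009276.00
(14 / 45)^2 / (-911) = -196 / 1844775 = -0.00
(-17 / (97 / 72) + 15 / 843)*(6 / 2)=-1030377 / 27257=-37.80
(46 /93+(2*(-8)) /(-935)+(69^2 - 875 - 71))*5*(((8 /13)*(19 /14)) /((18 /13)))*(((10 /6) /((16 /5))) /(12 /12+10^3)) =12122651225 /2024729784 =5.99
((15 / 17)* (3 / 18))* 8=1.18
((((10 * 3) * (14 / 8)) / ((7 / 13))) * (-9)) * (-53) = 93015 / 2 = 46507.50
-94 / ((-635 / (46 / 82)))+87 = 2267207 / 26035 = 87.08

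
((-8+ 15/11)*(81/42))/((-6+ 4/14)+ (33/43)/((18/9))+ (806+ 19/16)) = -678024/42479173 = -0.02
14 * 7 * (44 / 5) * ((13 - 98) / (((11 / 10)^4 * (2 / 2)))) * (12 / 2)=-399840000 / 1331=-300405.71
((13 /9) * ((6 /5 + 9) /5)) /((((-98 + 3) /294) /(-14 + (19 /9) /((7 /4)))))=2493764 /21375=116.67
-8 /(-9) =8 /9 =0.89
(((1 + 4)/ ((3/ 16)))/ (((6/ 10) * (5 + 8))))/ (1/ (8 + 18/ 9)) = 4000/ 117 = 34.19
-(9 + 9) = -18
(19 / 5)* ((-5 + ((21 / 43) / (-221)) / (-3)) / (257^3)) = -902652 / 806547786395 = -0.00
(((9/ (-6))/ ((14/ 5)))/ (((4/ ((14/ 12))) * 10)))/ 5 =-1/ 320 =-0.00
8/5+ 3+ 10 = 73/5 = 14.60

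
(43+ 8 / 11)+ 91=1482 / 11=134.73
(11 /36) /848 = 11 /30528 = 0.00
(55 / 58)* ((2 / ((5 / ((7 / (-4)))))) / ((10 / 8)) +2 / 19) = -1188 / 2755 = -0.43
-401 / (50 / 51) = -20451 / 50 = -409.02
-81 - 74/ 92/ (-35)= -130373/ 1610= -80.98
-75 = -75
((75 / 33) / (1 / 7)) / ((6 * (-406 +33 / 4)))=-350 / 52503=-0.01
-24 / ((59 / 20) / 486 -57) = 233280 / 553981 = 0.42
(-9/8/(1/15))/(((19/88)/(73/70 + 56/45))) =-47553/266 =-178.77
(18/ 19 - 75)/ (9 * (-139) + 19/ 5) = 7035/ 118484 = 0.06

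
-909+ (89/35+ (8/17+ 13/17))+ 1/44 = -905.20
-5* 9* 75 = -3375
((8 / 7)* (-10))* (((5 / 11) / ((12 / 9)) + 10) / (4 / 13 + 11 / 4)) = -67600 / 1749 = -38.65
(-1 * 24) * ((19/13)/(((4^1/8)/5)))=-4560/13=-350.77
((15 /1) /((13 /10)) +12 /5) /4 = 453 /130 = 3.48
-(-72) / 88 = 9 / 11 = 0.82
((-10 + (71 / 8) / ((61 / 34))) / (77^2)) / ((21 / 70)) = -2055 / 723338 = -0.00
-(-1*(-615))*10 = -6150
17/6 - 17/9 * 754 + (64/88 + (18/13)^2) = -47474027/33462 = -1418.74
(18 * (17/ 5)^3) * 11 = 972774/ 125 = 7782.19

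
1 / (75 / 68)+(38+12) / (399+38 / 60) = 1.03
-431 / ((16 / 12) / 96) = -31032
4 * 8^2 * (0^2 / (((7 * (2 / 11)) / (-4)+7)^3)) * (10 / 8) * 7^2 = 0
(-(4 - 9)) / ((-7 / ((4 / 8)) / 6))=-15 / 7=-2.14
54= 54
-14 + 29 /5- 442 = -2251 /5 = -450.20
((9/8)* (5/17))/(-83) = -45/11288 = -0.00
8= 8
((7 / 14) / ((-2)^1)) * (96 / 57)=-8 / 19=-0.42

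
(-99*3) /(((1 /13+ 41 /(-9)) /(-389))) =-13517361 /524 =-25796.49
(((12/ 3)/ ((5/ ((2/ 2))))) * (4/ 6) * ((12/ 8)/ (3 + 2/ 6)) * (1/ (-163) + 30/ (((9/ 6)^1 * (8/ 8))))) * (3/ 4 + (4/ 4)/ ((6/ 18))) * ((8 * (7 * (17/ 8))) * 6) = 10471167/ 815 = 12848.06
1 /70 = 0.01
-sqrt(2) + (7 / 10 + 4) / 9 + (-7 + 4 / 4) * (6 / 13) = -3.66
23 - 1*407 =-384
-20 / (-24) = 5 / 6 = 0.83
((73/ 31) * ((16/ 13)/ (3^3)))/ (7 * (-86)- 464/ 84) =-4088/ 23136633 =-0.00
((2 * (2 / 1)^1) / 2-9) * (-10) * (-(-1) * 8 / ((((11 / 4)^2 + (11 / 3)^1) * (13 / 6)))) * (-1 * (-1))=23040 / 1001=23.02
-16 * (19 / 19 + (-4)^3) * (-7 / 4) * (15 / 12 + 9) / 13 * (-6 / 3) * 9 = 325458 / 13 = 25035.23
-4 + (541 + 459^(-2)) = 113135698 / 210681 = 537.00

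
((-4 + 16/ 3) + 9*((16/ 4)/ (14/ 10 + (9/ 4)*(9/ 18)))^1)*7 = 33068/ 303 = 109.14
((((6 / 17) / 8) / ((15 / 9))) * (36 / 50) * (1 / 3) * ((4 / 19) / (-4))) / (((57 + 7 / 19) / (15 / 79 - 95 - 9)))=221427 / 365967500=0.00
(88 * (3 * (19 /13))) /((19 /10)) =2640 /13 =203.08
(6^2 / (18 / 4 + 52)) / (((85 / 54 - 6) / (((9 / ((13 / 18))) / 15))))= -209952 / 1755455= -0.12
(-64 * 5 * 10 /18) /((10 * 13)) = -160 /117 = -1.37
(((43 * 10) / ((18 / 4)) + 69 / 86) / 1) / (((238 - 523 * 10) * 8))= -5737 / 2377728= -0.00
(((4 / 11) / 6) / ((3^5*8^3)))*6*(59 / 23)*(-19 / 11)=-1121 / 86562432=-0.00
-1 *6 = -6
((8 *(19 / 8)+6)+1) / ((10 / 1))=13 / 5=2.60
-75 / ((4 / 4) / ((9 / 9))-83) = 75 / 82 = 0.91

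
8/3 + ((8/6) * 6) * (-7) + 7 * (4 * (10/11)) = -920/33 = -27.88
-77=-77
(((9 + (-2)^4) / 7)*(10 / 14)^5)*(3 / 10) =46875 / 235298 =0.20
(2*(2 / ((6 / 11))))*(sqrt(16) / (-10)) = -44 / 15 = -2.93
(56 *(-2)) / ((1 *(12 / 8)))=-224 / 3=-74.67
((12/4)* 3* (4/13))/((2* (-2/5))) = -45/13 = -3.46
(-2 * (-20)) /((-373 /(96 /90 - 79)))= 9352 /1119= 8.36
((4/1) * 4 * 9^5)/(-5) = -944784/5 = -188956.80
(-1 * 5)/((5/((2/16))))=-1/8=-0.12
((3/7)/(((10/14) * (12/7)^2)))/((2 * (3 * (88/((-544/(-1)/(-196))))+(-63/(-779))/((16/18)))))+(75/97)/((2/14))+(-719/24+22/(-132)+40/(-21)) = -3119305006733/117185758200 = -26.62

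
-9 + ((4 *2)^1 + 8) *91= 1447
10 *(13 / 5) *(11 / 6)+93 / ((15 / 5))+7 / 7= 239 / 3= 79.67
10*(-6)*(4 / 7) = -240 / 7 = -34.29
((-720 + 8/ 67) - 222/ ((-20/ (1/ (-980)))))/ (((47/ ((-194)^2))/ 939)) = -4176161068627887/ 7715050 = -541300583.75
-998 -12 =-1010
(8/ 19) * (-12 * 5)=-480/ 19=-25.26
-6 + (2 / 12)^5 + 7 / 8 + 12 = 53461 / 7776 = 6.88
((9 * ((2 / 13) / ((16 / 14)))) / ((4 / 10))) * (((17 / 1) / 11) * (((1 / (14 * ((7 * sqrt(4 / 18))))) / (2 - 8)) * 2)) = -0.03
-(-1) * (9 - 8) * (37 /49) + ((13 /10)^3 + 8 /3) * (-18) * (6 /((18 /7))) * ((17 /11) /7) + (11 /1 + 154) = 32516697 /269500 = 120.66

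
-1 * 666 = -666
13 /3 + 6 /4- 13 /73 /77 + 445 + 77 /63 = 45737843 /101178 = 452.05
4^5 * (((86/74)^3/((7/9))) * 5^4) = 1291589.89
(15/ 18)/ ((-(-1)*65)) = 1/ 78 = 0.01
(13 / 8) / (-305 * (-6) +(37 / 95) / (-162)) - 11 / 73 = -1231898617 / 8223789596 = -0.15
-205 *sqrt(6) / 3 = -167.38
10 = 10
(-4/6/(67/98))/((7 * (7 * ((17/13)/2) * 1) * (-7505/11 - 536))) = 1144/45791217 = 0.00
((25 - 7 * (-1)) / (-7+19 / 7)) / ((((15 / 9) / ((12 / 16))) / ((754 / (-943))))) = 63336 / 23575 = 2.69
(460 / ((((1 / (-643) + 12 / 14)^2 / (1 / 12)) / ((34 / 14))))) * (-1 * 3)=-381.52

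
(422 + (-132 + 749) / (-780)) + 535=745843 / 780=956.21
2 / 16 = 1 / 8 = 0.12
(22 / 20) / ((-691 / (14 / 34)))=-77 / 117470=-0.00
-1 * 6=-6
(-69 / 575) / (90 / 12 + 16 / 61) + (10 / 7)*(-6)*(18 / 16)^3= -12.22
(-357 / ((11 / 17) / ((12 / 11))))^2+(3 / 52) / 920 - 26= 253721206201043 / 700425440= 362238.71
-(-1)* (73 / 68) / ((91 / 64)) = 0.76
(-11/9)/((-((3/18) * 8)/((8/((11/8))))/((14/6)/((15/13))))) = 1456/135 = 10.79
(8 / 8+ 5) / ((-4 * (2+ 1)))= -1 / 2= -0.50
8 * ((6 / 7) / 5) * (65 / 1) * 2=1248 / 7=178.29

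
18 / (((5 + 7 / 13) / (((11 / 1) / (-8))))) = -143 / 32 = -4.47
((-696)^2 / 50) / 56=30276 / 175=173.01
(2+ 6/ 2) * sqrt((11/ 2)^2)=27.50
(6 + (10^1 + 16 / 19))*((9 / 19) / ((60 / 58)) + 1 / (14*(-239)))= 4654592 / 603953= 7.71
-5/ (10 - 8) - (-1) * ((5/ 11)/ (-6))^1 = -85/ 33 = -2.58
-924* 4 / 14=-264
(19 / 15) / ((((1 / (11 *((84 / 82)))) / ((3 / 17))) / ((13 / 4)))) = 57057 / 6970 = 8.19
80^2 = 6400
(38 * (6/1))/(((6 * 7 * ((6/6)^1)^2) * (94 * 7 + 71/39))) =1482/180131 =0.01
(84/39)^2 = 784/169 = 4.64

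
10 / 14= 5 / 7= 0.71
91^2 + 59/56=463795/56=8282.05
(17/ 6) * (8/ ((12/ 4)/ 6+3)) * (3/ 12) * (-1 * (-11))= 374/ 21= 17.81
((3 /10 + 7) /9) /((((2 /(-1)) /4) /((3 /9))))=-73 /135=-0.54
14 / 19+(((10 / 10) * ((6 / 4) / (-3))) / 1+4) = 161 / 38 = 4.24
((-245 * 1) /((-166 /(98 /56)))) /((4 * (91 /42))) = 5145 /17264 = 0.30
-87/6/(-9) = 29/18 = 1.61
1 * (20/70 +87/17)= 643/119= 5.40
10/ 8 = 5/ 4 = 1.25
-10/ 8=-5/ 4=-1.25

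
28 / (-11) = -28 / 11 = -2.55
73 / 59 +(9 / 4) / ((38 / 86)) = 28381 / 4484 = 6.33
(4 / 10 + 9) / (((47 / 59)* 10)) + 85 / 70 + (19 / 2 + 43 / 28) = 1343 / 100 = 13.43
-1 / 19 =-0.05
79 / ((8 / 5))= 395 / 8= 49.38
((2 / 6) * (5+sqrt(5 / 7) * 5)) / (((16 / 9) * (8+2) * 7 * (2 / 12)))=9 * sqrt(35) / 784+9 / 112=0.15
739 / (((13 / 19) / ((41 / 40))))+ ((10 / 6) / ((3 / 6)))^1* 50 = 1987043 / 1560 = 1273.75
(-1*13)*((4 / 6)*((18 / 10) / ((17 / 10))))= -156 / 17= -9.18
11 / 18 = 0.61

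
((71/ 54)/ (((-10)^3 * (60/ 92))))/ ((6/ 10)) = -0.00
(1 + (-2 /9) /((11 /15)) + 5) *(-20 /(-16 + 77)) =-3760 /2013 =-1.87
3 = 3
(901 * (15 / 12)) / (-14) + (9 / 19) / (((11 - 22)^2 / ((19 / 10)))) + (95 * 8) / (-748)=-46914841 / 575960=-81.46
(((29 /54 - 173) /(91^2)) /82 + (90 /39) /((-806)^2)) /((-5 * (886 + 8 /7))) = 114720019 /2031985952778600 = 0.00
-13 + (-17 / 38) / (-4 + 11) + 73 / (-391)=-1378143 / 104006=-13.25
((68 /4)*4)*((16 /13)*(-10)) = -10880 /13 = -836.92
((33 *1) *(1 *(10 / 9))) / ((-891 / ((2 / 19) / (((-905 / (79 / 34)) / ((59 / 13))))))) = 9322 / 184684617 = 0.00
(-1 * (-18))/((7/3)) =7.71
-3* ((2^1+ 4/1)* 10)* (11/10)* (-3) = 594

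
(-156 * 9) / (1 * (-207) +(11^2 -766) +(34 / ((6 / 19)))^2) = -12636 / 96661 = -0.13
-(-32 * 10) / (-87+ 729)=0.50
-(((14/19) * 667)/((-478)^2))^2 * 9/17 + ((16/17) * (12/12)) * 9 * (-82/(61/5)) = -56.93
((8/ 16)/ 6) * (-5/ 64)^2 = 25/ 49152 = 0.00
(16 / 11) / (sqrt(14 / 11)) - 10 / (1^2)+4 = -6+8 * sqrt(154) / 77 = -4.71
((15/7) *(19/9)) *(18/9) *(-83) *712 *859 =-9645058160/21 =-459288483.81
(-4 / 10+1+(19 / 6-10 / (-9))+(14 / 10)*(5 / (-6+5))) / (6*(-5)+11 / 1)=191 / 1710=0.11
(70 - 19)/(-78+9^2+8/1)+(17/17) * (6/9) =175/33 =5.30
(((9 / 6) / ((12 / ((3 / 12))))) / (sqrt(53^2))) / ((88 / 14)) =7 / 74624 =0.00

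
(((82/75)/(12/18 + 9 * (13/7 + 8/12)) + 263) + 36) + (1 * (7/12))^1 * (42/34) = 250215807/834700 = 299.77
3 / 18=1 / 6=0.17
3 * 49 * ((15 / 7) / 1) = 315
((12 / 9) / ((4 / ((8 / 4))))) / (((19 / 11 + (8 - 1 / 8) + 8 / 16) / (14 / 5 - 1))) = 528 / 4445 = 0.12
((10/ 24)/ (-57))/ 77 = -5/ 52668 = -0.00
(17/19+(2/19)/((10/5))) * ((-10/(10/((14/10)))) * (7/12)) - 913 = -173617/190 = -913.77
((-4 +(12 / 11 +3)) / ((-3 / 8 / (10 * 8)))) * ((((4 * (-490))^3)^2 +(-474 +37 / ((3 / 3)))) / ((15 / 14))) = -101595490976530431216896 / 99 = -1026217080571014456736.32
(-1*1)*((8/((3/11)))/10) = -44/15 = -2.93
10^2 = 100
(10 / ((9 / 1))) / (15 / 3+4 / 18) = 10 / 47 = 0.21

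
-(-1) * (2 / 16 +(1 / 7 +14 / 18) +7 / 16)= 1.48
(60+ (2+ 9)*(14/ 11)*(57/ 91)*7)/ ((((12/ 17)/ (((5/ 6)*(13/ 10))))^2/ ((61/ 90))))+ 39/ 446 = 13447067153/ 69361920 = 193.87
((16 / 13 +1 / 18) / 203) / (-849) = -43 / 5761314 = -0.00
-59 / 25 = -2.36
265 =265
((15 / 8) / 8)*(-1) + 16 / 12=1.10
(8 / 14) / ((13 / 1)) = 4 / 91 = 0.04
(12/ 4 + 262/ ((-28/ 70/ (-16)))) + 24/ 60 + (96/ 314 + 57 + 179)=10719.71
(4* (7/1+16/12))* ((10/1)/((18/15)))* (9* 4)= 10000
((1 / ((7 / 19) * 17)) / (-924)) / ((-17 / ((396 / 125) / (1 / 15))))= 171 / 354025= 0.00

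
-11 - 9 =-20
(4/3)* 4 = 16/3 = 5.33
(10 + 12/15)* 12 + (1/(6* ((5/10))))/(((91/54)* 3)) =58998/455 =129.67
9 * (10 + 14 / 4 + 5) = 333 / 2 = 166.50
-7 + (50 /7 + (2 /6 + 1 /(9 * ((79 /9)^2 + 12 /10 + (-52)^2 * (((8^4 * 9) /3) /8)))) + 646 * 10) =228215392613315 /35324856231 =6460.48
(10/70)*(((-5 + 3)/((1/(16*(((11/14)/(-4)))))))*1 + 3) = 65/49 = 1.33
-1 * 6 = -6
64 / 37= 1.73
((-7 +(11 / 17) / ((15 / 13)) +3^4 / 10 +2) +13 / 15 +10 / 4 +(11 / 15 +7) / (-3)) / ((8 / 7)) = 5957 / 1530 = 3.89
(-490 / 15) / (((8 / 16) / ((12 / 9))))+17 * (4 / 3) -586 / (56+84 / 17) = -345269 / 4662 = -74.06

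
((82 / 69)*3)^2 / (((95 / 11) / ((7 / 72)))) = 129437 / 904590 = 0.14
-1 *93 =-93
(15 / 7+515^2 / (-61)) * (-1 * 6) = 26074.85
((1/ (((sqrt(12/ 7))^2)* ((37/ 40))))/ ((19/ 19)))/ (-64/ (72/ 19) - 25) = -210/ 13949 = -0.02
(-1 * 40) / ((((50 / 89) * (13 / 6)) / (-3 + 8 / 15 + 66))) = -678536 / 325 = -2087.80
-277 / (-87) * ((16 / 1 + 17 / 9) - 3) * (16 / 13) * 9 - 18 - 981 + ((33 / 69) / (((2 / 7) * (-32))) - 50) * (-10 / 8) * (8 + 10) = 2171862851 / 3329664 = 652.28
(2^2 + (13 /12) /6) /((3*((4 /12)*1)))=301 /72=4.18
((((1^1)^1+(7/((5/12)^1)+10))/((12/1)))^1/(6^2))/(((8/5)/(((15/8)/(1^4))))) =695/9216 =0.08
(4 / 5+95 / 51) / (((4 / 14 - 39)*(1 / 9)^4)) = -10394811 / 23035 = -451.26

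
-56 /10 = -28 /5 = -5.60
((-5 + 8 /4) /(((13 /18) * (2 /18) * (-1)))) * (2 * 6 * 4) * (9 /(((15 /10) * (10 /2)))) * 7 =979776 /65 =15073.48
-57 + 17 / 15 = -838 / 15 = -55.87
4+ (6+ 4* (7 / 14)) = 12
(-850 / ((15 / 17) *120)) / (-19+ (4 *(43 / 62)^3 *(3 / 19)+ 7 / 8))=327164762 / 730081089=0.45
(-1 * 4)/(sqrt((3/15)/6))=-4 * sqrt(30)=-21.91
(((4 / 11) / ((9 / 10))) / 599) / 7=40 / 415107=0.00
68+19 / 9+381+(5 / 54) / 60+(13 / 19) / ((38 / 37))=105683725 / 233928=451.78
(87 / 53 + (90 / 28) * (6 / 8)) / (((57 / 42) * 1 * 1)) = 633 / 212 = 2.99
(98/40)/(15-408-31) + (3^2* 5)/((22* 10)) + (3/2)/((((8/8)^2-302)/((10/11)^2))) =60117251/308850080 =0.19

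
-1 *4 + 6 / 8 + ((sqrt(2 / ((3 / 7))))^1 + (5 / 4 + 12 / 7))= -2 / 7 + sqrt(42) / 3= 1.87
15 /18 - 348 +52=-1771 /6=-295.17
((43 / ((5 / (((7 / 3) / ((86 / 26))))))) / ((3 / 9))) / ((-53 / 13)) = -1183 / 265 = -4.46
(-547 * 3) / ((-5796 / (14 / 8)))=547 / 1104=0.50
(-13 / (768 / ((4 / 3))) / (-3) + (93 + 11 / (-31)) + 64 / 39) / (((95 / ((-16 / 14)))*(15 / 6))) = -65664631 / 144717300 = -0.45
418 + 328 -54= 692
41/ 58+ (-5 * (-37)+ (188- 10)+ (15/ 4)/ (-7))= 294895/ 812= 363.17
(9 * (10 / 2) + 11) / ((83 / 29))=19.57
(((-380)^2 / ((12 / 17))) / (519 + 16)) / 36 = 30685 / 2889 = 10.62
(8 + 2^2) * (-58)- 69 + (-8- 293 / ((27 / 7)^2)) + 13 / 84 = -16177313 / 20412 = -792.54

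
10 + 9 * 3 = 37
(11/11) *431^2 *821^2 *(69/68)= 8639526583869/68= 127051861527.49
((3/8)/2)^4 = 81/65536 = 0.00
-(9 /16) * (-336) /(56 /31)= 104.62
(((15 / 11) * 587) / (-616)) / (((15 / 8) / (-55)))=2935 / 77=38.12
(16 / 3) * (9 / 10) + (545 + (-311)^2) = 486354 / 5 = 97270.80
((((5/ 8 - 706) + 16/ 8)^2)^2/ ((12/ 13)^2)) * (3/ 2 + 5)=2202610562541198277/ 1179648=1867176108925.03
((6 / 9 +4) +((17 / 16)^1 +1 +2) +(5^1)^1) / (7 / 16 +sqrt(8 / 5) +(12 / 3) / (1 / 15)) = 3186265 / 14020191 - 21088 *sqrt(10) / 14020191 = 0.22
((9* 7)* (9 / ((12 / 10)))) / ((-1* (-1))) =945 / 2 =472.50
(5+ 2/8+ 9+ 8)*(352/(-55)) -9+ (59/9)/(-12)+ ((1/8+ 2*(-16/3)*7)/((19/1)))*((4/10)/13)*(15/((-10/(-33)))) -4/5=-42340601/266760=-158.72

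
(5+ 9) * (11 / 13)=154 / 13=11.85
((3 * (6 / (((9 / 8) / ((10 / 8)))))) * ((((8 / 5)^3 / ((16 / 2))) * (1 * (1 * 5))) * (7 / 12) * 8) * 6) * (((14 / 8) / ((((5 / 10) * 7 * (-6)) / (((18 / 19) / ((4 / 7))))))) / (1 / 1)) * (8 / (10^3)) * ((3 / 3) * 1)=-18816 / 11875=-1.58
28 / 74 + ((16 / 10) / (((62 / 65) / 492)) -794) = 36324 / 1147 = 31.67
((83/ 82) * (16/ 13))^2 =440896/ 284089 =1.55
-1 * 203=-203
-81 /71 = -1.14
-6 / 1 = -6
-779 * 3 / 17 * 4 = -9348 / 17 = -549.88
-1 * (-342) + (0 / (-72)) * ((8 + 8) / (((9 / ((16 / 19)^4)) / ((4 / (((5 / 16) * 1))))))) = 342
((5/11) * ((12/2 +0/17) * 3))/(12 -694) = -45/3751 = -0.01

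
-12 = -12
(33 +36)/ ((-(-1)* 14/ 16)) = 552/ 7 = 78.86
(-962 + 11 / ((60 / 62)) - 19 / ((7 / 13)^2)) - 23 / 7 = -1498591 / 1470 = -1019.45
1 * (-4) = -4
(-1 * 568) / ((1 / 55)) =-31240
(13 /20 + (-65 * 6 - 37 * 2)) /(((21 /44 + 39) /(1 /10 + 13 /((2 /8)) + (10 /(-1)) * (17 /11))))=-12451759 /28950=-430.11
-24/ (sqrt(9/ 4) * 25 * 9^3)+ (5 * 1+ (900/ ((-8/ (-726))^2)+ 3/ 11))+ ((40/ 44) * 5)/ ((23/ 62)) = 136705142895533/ 18443700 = 7412023.77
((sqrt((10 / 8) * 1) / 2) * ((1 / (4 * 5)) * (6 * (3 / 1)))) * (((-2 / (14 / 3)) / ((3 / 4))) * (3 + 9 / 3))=-27 * sqrt(5) / 35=-1.72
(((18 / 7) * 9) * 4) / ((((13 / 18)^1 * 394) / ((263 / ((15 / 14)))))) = 1022544 / 12805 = 79.86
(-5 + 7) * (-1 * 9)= -18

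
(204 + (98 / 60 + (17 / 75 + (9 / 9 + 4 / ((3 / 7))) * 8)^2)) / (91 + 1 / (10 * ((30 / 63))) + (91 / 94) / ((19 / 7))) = 142193377658 / 1839803175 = 77.29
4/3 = 1.33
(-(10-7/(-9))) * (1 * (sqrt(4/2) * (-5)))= 485 * sqrt(2)/9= 76.21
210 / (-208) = -105 / 104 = -1.01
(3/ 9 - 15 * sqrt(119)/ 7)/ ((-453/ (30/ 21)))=-10/ 9513 + 50 * sqrt(119)/ 7399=0.07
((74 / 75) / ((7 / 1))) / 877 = 74 / 460425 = 0.00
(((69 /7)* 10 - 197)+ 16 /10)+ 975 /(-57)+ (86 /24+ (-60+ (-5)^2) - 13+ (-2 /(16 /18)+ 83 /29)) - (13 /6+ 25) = -184.91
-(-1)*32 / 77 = 32 / 77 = 0.42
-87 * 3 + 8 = -253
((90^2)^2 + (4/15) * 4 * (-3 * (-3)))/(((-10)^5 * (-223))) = 10251564/3484375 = 2.94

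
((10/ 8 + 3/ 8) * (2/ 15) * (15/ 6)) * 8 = 13/ 3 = 4.33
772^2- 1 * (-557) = 596541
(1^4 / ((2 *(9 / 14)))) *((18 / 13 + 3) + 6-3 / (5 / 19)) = -154 / 195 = -0.79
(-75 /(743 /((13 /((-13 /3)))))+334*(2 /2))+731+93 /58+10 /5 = 1068.91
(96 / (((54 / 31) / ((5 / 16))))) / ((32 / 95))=14725 / 288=51.13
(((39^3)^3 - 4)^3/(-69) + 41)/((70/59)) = -38323782406615297132508047196757141876839051/345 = -111083427265551585891327700000000000000000.00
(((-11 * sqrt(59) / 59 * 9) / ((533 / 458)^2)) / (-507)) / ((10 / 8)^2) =0.01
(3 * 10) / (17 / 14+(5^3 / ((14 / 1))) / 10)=14.24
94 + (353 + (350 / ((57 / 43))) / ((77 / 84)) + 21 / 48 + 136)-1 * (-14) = 885.48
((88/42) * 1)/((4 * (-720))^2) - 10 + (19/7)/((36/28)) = -343526389/43545600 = -7.89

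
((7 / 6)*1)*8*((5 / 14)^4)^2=390625 / 158120256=0.00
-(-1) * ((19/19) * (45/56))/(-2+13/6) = 135/28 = 4.82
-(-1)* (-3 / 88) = -3 / 88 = -0.03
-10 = -10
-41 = -41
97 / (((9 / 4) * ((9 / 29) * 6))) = 5626 / 243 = 23.15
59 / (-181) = -59 / 181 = -0.33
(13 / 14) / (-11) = -13 / 154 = -0.08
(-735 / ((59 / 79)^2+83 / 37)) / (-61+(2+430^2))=-230917 / 162660080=-0.00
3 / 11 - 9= -96 / 11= -8.73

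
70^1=70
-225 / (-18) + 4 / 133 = 3333 / 266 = 12.53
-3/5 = -0.60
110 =110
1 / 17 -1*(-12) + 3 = 256 / 17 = 15.06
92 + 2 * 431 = 954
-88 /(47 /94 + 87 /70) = -3080 /61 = -50.49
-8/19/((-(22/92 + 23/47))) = 17296/29925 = 0.58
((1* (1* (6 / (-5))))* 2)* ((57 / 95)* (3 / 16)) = -27 / 100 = -0.27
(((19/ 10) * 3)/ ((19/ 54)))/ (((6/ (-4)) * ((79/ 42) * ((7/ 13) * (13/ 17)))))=-5508/ 395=-13.94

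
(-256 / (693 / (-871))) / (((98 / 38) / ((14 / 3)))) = 8473088 / 14553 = 582.22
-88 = -88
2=2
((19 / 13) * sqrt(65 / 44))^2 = 1805 / 572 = 3.16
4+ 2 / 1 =6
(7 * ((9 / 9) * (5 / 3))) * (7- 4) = 35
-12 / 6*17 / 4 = -17 / 2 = -8.50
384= 384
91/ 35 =13/ 5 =2.60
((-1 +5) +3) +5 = 12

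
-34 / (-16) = 17 / 8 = 2.12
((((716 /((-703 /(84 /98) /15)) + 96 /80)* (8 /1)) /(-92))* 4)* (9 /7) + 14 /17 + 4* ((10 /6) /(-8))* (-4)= 1914516788 /202031655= 9.48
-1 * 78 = -78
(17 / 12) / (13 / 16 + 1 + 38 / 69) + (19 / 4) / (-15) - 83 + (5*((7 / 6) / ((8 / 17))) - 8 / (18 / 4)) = -72.10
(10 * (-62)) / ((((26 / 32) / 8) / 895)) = -71027200 / 13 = -5463630.77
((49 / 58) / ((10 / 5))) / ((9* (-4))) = -49 / 4176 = -0.01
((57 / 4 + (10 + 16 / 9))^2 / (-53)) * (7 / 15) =-6145783 / 1030320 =-5.96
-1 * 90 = -90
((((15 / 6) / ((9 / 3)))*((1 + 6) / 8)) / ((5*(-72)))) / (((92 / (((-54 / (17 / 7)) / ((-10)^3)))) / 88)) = -539 / 12512000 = -0.00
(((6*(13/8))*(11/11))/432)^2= 0.00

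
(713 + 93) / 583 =806 / 583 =1.38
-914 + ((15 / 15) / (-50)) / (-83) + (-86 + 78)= -3826299 / 4150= -922.00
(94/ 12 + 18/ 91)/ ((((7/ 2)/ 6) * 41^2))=8770/ 1070797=0.01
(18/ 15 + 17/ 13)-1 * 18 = -1007/ 65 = -15.49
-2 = -2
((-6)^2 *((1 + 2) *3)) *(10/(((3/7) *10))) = 756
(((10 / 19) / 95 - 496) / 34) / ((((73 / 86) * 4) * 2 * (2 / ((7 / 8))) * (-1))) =26947627 / 28672064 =0.94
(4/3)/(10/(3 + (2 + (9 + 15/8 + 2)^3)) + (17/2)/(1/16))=1095287/111723114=0.01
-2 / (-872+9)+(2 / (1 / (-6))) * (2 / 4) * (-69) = 357284 / 863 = 414.00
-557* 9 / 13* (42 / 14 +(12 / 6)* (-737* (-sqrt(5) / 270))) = -410509* sqrt(5) / 195-15039 / 13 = -5864.16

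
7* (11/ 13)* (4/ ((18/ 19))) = 2926/ 117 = 25.01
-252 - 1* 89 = -341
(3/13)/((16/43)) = 129/208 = 0.62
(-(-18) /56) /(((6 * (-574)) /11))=-33 /32144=-0.00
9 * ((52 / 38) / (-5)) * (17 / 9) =-442 / 95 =-4.65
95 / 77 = 1.23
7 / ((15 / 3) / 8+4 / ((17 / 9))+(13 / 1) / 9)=8568 / 5125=1.67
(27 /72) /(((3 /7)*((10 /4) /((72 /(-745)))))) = -126 /3725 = -0.03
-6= -6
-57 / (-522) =19 / 174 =0.11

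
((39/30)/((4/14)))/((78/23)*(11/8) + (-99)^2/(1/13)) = 161/4508625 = 0.00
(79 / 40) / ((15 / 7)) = 553 / 600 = 0.92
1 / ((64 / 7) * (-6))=-7 / 384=-0.02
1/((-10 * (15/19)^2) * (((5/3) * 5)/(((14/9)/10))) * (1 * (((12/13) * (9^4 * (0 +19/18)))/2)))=-1729/1845281250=-0.00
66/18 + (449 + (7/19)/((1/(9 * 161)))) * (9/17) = 507751/969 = 523.99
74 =74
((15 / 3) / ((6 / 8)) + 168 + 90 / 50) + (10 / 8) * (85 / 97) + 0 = 1033411 / 5820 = 177.56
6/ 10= 3/ 5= 0.60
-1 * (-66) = 66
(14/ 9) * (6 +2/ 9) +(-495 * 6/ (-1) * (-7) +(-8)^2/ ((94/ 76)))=-78913690/ 3807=-20728.58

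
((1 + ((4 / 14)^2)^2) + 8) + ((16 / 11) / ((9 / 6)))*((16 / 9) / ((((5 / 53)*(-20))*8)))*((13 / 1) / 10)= 8.86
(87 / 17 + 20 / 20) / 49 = 104 / 833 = 0.12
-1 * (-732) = 732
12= 12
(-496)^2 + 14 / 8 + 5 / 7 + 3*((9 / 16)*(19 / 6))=55109333 / 224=246023.81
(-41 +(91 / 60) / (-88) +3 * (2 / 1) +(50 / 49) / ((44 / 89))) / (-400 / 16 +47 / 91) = 110833567 / 82346880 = 1.35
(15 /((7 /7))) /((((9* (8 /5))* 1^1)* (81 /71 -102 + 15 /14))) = -12425 /1190268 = -0.01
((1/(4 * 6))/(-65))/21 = -1/32760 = -0.00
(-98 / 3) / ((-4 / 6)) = 49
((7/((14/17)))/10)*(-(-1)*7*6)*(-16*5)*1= -2856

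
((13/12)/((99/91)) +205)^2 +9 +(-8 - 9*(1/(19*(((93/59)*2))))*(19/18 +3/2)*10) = 35272464515317/831281616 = 42431.43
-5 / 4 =-1.25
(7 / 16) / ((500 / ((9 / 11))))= 63 / 88000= 0.00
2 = 2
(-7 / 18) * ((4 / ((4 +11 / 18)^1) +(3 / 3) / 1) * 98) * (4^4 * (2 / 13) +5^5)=-2187048605 / 9711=-225213.53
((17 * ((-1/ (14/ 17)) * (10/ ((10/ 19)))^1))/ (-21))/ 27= 5491/ 7938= 0.69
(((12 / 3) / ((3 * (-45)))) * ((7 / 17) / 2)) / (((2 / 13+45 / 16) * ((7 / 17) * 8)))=-52 / 83295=-0.00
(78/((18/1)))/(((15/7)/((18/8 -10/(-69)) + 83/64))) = 1483573/198720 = 7.47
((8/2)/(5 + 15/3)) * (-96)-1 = -39.40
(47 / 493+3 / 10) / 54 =1949 / 266220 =0.01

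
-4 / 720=-0.01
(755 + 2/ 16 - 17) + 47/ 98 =289533/ 392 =738.60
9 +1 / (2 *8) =145 / 16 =9.06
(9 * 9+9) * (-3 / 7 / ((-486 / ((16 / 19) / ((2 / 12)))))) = 160 / 399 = 0.40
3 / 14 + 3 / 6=5 / 7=0.71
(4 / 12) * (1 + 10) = 11 / 3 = 3.67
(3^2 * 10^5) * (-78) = -70200000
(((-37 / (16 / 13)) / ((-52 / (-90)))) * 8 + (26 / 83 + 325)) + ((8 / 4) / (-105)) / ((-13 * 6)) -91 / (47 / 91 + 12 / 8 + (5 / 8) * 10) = -139013842759 / 1363618620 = -101.94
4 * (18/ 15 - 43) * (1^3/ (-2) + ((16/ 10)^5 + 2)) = -31312798/ 15625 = -2004.02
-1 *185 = -185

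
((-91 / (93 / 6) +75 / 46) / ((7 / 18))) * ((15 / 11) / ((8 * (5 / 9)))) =-1469421 / 439208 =-3.35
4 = 4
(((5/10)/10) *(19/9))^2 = 361/32400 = 0.01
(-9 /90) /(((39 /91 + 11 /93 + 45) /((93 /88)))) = -60543 /26092880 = -0.00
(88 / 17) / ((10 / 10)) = 88 / 17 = 5.18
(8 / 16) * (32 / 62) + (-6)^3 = -6688 / 31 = -215.74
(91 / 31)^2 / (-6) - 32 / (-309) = -263813 / 197966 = -1.33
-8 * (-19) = 152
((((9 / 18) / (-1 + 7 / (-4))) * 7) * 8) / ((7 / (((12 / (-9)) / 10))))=32 / 165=0.19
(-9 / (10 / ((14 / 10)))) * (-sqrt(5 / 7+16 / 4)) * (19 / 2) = 171 * sqrt(231) / 100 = 25.99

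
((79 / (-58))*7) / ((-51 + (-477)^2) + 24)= -553 / 13195116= -0.00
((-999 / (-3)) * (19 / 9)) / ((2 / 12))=4218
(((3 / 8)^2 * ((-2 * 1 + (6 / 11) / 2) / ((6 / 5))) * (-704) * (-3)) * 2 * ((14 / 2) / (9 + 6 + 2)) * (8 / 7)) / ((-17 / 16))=378.69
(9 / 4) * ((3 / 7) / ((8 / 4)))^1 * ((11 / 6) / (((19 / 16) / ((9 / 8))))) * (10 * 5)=22275 / 532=41.87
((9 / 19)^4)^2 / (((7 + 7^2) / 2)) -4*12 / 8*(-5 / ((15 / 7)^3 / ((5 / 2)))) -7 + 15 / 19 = 30211226393689 / 21399289431660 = 1.41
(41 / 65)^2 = 0.40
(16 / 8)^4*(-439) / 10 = -3512 / 5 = -702.40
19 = 19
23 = 23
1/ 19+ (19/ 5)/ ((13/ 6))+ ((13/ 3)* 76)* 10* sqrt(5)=2231/ 1235+ 9880* sqrt(5)/ 3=7365.92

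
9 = 9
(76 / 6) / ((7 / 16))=608 / 21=28.95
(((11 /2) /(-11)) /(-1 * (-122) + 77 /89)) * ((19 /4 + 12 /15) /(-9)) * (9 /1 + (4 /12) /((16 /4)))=358937 /15746400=0.02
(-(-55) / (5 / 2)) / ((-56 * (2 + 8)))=-11 / 280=-0.04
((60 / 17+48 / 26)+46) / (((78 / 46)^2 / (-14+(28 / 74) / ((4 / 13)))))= -315328965 / 1381913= -228.18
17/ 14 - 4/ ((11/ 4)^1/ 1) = -37/ 154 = -0.24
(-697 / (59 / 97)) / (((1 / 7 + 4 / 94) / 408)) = -9075291288 / 3599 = -2521614.70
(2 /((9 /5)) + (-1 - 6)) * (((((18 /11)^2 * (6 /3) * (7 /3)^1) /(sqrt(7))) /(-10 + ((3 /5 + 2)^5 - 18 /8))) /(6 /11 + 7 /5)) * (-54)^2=-231822000000 * sqrt(7) /1567819319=-391.21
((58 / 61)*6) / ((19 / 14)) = 4872 / 1159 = 4.20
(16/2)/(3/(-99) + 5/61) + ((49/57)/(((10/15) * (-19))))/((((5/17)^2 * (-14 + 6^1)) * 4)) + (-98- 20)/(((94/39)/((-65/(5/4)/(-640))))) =53252148881/352913600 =150.89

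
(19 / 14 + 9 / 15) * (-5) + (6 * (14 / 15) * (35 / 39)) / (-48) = -32401 / 3276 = -9.89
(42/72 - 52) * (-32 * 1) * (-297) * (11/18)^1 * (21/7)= -895884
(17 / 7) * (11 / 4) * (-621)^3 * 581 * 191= -709950168648171 / 4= -177487542162042.75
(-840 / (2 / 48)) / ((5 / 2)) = -8064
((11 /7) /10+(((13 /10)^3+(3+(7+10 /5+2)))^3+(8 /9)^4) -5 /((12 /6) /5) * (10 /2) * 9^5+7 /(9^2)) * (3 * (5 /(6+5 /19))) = -3216724179601280114351 /364354200000000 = -8828563.47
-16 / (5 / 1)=-16 / 5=-3.20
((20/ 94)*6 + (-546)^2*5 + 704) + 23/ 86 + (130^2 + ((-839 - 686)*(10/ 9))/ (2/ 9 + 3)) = 176724852601/ 117218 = 1507659.68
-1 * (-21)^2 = -441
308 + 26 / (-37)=11370 / 37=307.30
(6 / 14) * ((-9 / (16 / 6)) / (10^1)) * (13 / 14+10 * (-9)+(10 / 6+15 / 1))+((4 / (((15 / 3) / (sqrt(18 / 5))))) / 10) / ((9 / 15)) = 2 * sqrt(10) / 25+82107 / 7840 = 10.73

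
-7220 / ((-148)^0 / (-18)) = 129960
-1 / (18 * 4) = -1 / 72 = -0.01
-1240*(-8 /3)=9920 /3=3306.67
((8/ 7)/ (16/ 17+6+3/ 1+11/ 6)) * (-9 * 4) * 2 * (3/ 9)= -19584/ 8407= -2.33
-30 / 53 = -0.57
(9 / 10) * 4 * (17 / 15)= 102 / 25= 4.08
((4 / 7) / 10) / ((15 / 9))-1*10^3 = -999.97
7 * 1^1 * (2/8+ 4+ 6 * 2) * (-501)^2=114205455/4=28551363.75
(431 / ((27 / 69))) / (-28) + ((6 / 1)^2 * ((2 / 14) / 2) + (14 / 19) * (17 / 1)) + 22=-10723 / 4788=-2.24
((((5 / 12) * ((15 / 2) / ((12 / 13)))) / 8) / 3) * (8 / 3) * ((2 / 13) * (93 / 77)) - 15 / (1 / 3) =-498185 / 11088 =-44.93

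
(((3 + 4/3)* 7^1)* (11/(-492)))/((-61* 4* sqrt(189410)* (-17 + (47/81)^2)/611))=-0.00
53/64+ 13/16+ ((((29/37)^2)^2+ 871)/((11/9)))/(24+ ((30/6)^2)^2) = 2345528185707/856296664256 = 2.74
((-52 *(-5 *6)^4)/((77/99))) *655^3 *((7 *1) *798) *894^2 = -67941119842462437480000000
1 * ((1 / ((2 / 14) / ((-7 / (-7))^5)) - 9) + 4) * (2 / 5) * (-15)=-12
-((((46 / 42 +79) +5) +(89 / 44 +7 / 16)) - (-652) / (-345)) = -36411311 / 425040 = -85.67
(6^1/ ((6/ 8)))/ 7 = 8/ 7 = 1.14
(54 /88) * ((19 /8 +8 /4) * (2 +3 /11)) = 23625 /3872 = 6.10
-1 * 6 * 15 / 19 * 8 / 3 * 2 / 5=-96 / 19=-5.05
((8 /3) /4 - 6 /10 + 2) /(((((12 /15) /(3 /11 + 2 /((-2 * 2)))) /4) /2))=-4.70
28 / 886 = 14 / 443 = 0.03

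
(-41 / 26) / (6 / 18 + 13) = -0.12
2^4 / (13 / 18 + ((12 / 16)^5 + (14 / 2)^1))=147456 / 73355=2.01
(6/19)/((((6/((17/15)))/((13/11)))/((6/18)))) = 221/9405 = 0.02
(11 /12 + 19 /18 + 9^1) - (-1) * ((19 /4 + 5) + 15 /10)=200 /9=22.22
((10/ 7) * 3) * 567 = 2430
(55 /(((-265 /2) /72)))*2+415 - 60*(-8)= 44267 /53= 835.23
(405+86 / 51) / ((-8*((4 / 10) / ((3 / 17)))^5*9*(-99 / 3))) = 194446875 / 67971394304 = 0.00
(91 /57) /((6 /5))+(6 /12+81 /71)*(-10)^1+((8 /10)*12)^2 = 46792603 /607050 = 77.08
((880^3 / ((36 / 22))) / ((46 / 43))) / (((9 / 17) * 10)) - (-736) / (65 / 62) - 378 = 8904578310506 / 121095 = 73533823.12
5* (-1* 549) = -2745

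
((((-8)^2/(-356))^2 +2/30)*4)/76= 619/118815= 0.01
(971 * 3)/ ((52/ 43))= 2408.83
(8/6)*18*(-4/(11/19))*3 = -5472/11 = -497.45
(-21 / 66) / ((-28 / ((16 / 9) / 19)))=0.00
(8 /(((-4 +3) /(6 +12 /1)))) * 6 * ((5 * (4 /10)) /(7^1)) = -1728 /7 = -246.86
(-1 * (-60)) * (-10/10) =-60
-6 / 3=-2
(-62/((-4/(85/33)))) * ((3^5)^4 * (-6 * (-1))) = 9187676896635/11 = 835243354239.55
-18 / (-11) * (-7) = -126 / 11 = -11.45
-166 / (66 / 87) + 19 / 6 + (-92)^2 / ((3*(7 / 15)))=2693489 / 462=5830.06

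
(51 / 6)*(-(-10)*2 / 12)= 85 / 6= 14.17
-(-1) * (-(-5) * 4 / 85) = 4 / 17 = 0.24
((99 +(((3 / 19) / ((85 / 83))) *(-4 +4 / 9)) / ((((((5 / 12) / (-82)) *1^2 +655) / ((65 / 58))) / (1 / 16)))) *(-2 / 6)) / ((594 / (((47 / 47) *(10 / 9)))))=-597679674583 / 9682416461619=-0.06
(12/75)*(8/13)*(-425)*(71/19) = -38624/247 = -156.37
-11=-11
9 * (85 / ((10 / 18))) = 1377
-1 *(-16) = 16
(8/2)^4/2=128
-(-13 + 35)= -22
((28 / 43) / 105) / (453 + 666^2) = 0.00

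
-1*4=-4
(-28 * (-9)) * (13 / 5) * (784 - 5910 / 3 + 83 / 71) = -275586948 / 355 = -776301.26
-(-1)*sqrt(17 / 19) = 0.95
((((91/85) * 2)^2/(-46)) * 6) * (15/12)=-24843/33235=-0.75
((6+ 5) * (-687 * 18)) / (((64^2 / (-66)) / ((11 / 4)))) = 24688719 / 4096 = 6027.52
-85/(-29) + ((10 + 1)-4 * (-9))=1448/29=49.93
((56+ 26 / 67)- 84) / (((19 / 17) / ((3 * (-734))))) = 69252900 / 1273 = 54401.34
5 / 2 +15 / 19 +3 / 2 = 91 / 19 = 4.79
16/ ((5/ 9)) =144/ 5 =28.80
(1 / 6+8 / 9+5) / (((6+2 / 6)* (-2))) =-109 / 228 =-0.48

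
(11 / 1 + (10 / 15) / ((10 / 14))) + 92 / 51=3503 / 255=13.74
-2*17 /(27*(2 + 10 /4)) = -0.28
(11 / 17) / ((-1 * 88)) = -0.01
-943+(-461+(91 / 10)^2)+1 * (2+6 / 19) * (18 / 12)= -2503661 / 1900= -1317.72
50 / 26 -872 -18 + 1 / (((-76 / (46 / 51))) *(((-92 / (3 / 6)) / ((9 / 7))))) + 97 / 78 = -96246239 / 108528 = -886.83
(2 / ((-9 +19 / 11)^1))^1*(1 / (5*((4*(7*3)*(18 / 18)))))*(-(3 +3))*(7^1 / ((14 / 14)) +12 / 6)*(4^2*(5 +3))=792 / 175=4.53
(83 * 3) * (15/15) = 249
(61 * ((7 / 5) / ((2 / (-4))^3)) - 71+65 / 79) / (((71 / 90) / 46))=-246399552 / 5609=-43929.32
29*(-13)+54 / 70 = -13168 / 35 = -376.23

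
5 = 5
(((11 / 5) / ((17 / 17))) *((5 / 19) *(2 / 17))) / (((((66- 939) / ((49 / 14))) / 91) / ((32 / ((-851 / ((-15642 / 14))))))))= -27835808 / 26662681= -1.04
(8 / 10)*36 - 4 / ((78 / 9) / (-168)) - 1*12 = 6132 / 65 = 94.34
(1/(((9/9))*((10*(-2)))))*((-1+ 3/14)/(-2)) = -11/560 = -0.02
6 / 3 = 2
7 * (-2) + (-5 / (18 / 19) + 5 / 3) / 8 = -2081 / 144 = -14.45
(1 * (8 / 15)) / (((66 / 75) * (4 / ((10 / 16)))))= 25 / 264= 0.09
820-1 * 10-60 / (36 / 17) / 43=809.34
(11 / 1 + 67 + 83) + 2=163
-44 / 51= -0.86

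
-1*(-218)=218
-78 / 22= -39 / 11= -3.55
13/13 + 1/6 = 7/6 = 1.17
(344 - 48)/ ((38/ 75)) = 11100/ 19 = 584.21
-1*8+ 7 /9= -65 /9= -7.22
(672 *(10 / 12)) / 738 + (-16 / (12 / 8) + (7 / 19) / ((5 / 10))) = -64298 / 7011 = -9.17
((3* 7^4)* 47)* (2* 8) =5416656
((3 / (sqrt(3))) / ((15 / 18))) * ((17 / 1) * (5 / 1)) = 102 * sqrt(3) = 176.67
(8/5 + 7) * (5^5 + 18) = 135149/5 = 27029.80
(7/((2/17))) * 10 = 595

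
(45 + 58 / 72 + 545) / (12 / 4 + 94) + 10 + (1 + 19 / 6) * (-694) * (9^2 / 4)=-51105559 / 873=-58540.16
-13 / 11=-1.18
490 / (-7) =-70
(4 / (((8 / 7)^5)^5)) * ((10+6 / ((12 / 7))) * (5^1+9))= 253461969116489366252523 / 9444732965739290427392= 26.84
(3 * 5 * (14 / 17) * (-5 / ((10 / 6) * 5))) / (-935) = 126 / 15895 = 0.01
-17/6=-2.83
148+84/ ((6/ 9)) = 274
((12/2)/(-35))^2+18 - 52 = -41614/1225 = -33.97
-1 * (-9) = 9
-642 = -642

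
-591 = -591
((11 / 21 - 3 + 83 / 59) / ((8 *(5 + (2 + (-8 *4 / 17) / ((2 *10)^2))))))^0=1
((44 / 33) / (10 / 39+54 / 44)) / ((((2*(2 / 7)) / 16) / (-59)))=-1484.59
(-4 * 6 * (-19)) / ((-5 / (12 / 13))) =-5472 / 65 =-84.18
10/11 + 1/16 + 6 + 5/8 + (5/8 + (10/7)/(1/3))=15409/1232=12.51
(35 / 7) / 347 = 5 / 347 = 0.01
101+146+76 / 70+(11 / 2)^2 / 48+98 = 2329931 / 6720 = 346.72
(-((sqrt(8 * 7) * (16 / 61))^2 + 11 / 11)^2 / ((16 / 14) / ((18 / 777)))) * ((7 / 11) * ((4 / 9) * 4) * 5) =-15215911620 / 5635257287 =-2.70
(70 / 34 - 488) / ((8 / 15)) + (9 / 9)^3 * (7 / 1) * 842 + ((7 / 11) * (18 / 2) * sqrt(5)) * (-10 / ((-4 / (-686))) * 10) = 677669 / 136 - 1080450 * sqrt(5) / 11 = -214649.83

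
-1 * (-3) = 3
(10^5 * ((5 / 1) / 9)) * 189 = 10500000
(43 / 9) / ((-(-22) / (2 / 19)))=43 / 1881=0.02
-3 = -3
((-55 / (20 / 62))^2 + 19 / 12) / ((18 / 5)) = 872155 / 108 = 8075.51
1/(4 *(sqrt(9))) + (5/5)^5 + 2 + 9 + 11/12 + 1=14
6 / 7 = 0.86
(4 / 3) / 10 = 2 / 15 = 0.13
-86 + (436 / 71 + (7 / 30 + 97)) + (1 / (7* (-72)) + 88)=18853193 / 178920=105.37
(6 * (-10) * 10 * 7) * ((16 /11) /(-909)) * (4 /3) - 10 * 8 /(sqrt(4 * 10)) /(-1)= 89600 /9999 + 4 * sqrt(10)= 21.61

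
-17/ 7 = -2.43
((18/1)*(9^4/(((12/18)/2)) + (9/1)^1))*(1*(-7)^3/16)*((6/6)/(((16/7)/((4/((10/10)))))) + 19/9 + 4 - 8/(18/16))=-45591903/8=-5698987.88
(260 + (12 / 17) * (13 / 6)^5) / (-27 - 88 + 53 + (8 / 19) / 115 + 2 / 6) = -7069464805 / 1484226072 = -4.76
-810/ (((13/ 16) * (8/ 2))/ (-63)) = 204120/ 13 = 15701.54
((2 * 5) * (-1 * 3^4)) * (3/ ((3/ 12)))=-9720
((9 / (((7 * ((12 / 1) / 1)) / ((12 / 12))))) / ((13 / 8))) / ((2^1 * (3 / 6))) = 6 / 91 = 0.07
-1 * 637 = -637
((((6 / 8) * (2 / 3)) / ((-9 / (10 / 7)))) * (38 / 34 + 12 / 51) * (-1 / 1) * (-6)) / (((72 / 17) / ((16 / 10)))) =-46 / 189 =-0.24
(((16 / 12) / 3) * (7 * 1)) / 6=14 / 27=0.52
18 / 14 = 9 / 7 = 1.29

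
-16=-16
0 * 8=0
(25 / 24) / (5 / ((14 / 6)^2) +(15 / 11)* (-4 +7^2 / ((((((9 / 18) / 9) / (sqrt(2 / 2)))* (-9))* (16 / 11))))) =-539 / 49887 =-0.01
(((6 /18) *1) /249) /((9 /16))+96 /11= 645584 /73953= 8.73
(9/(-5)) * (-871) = 1567.80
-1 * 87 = -87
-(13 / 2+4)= -21 / 2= -10.50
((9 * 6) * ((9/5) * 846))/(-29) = -411156/145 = -2835.56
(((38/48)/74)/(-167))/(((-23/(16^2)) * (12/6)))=152/426351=0.00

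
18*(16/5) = 288/5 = 57.60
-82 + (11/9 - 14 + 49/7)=-790/9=-87.78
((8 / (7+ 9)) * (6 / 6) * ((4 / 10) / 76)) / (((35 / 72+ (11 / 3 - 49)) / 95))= -0.01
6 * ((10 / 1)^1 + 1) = 66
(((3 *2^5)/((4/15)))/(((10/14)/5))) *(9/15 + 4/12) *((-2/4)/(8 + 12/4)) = -1176/11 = -106.91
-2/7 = -0.29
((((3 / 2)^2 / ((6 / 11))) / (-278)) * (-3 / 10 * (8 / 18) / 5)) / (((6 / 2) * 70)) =11 / 5838000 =0.00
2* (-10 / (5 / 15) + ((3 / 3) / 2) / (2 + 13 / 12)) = -2208 / 37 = -59.68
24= 24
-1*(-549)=549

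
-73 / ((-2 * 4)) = 73 / 8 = 9.12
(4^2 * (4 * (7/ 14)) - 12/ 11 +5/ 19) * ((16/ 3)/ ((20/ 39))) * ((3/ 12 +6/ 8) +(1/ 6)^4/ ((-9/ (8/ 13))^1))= 4490138/ 13851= 324.17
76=76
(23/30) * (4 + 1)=23/6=3.83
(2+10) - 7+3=8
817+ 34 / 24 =9821 / 12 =818.42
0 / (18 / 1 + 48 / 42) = 0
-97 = -97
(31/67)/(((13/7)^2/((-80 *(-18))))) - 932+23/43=-359463639/486889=-738.29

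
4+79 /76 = 383 /76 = 5.04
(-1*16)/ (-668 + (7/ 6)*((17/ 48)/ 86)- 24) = 396288/ 17139337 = 0.02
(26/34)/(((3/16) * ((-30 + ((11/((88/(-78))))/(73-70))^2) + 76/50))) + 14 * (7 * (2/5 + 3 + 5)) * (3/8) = 1127518979/3655170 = 308.47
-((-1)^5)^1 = 1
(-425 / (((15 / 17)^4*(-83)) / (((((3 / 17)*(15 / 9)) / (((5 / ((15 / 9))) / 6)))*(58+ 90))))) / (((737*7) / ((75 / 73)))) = 123611080 / 843976287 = 0.15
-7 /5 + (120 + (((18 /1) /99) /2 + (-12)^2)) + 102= 20058 /55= 364.69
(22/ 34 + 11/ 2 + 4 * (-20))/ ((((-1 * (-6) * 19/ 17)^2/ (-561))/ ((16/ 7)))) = 5321646/ 2527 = 2105.91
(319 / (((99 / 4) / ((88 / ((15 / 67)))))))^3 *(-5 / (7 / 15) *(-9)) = 319923684052729856 / 25515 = 12538651148451.10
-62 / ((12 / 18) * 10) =-93 / 10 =-9.30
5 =5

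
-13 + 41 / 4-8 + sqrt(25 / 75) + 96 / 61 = -2239 / 244 + sqrt(3) / 3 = -8.60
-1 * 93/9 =-31/3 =-10.33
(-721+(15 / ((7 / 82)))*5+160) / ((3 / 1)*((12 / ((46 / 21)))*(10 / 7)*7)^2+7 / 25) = 1547325 / 43869259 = 0.04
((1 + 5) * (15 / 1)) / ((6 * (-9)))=-5 / 3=-1.67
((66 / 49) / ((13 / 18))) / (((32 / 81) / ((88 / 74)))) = 264627 / 47138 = 5.61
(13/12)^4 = 28561/20736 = 1.38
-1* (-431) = 431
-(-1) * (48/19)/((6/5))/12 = 10/57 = 0.18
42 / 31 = 1.35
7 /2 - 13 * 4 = -48.50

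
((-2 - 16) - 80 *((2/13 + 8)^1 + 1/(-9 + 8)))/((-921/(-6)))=-3.85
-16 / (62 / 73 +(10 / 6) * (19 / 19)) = -3504 / 551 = -6.36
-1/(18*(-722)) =1/12996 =0.00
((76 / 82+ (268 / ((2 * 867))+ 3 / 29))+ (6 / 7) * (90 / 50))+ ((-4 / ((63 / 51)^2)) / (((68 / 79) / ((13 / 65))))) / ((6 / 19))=726438641 / 909221166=0.80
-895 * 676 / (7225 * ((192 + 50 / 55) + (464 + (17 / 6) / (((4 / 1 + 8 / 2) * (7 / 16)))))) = -27951924 / 219543185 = -0.13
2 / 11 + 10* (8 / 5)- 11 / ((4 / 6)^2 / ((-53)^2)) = -3058289 / 44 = -69506.57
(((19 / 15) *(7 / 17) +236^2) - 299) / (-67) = -826.83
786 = 786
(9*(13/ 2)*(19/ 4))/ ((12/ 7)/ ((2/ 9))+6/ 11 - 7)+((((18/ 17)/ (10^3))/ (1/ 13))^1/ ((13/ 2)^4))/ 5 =3995666077311/ 18114265000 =220.58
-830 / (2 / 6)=-2490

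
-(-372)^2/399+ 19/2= -89729/266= -337.33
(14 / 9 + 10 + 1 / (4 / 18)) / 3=289 / 54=5.35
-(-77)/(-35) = -11/5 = -2.20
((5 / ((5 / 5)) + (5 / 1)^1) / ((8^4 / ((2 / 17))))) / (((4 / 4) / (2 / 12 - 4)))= -115 / 104448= -0.00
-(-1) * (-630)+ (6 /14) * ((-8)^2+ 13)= -597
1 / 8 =0.12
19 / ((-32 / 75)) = -1425 / 32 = -44.53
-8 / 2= -4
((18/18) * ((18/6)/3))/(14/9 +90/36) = 18/73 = 0.25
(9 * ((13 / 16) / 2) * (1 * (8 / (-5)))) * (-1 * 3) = 351 / 20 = 17.55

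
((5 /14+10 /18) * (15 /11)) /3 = 575 /1386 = 0.41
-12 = -12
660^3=287496000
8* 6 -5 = 43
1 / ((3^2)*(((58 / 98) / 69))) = 1127 / 87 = 12.95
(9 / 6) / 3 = 1 / 2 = 0.50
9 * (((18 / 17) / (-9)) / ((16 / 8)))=-9 / 17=-0.53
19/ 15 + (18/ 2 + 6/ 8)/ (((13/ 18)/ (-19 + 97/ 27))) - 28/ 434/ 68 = -3268469/ 15810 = -206.73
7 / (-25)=-7 / 25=-0.28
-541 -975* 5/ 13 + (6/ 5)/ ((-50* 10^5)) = -916.00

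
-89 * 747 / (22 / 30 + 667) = -997245 / 10016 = -99.57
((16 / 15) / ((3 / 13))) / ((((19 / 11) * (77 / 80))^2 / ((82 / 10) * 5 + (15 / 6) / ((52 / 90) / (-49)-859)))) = 20674454128640 / 301545957321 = 68.56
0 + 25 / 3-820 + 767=-134 / 3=-44.67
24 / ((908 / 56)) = 336 / 227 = 1.48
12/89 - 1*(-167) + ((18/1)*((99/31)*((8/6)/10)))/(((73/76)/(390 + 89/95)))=16548676117/5035175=3286.61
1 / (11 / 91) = 8.27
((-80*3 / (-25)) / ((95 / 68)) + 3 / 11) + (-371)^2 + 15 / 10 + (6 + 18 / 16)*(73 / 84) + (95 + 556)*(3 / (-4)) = 160540942971 / 1170400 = 137167.59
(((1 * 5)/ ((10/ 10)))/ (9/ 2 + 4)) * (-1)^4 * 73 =730/ 17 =42.94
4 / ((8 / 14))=7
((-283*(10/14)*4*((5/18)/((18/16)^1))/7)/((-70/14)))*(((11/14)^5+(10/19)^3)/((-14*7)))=-2324099024735/89678466493812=-0.03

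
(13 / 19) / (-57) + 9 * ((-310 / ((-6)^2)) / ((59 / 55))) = -9234109 / 127794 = -72.26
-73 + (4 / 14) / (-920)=-235061 / 3220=-73.00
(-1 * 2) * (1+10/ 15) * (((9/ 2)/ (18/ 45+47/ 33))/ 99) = -25/ 301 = -0.08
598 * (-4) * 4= -9568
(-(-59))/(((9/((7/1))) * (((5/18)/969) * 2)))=400197/5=80039.40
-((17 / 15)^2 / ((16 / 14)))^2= -4092529 / 3240000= -1.26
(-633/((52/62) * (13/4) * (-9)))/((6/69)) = 150443/507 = 296.73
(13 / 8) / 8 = 13 / 64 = 0.20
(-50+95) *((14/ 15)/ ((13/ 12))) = 504/ 13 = 38.77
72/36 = 2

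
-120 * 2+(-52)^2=2464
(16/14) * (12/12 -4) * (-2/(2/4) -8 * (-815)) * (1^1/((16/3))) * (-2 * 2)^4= -7506432/7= -1072347.43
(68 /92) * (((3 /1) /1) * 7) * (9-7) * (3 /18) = 119 /23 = 5.17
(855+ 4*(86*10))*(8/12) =8590/3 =2863.33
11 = 11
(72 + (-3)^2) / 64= 81 / 64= 1.27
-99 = -99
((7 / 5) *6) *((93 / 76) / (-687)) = -0.01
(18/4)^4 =6561/16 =410.06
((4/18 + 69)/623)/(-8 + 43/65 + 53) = 65/26712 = 0.00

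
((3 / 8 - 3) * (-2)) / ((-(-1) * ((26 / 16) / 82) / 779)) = 2682876 / 13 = 206375.08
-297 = -297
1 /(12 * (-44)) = -1 /528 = -0.00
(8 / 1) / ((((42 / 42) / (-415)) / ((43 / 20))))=-7138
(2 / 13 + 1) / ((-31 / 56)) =-840 / 403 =-2.08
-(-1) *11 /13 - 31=-30.15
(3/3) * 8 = 8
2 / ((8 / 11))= 11 / 4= 2.75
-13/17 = -0.76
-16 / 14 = -8 / 7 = -1.14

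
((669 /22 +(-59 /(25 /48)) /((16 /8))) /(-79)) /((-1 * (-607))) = 14427 /26374150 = 0.00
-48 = -48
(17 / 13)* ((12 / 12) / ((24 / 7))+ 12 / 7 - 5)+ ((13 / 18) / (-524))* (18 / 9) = -3362909 / 858312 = -3.92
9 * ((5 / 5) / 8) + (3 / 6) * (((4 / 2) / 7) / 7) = 449 / 392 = 1.15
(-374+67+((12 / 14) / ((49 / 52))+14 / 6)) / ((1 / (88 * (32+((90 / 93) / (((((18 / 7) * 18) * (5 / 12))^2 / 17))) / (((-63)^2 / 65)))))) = -537077801880224 / 627868017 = -855399.20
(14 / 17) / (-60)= -7 / 510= -0.01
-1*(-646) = 646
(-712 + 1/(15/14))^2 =113763556/225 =505615.80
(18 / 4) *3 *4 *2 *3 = 324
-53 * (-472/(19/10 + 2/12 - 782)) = -375240/11699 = -32.07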